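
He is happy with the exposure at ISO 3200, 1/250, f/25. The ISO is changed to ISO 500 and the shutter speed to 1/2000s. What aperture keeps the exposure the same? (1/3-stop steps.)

f/3.5

ISO: 3200 → 2500 → 2000 → 1600 → 1250 → 1000 → 800 → 640 → 500 — 2 2/3 stops lower (darker).
Shutter speed: 1/250 → 1/320 → 1/400 → 1/500 → 1/640 → 1/800 → 1/1000 → 1/1250 → 1/1600 → 1/2000 — 3 stops faster (darker).
Net change so far: 5 2/3 stops darker. Offset with the aperture: f/25 → f/22 → f/20 → f/18 → f/16 → f/14 → f/13 → f/11 → f/10 → f/9 → f/8 → f/7.1 → f/6.3 → f/5.6 → f/5 → f/4.5 → f/4 → f/3.5.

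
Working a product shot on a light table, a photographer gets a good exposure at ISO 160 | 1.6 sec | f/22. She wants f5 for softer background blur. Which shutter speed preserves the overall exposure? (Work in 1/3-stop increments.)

Aperture: f/22 → f/20 → f/18 → f/16 → f/14 → f/13 → f/11 → f/10 → f/9 → f/8 → f/7.1 → f/6.3 → f/5.6 → f/5 — 4 1/3 stops larger aperture (brighter).
Need 4 1/3 stops darker from the shutter speed: 1.6 → 1.3 → 1 → 0.8 → 0.6 → 0.5 → 0.4 → 0.3 → 1/4 → 1/5 → 1/6 → 1/8 → 1/10 → 1/13.

1/13s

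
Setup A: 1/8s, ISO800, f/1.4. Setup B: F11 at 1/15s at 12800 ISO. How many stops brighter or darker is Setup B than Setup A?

3 stops darker

Aperture: f/1.4 → f/2 → f/2.8 → f/4 → f/5.6 → f/8 → f/11 — 6 stops smaller aperture (darker).
Shutter speed: 1/8 → 1/15 — 1 stop shorter (darker).
ISO: 800 → 1600 → 3200 → 6400 → 12800 — 4 stops raised (brighter).
Net: −6 −1 +4 = −3 stops.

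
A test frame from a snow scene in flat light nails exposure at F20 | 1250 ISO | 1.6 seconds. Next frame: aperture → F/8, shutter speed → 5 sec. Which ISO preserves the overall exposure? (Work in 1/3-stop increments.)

Aperture: f/20 → f/18 → f/16 → f/14 → f/13 → f/11 → f/10 → f/9 → f/8 — 2 2/3 stops larger aperture (brighter).
Shutter speed: 1.6 → 2 → 2.5 → 3.2 → 4 → 5 — 1 2/3 stops longer (brighter).
Net change so far: 4 1/3 stops brighter. Offset with the ISO: 1250 → 1000 → 800 → 640 → 500 → 400 → 320 → 250 → 200 → 160 → 125 → 100 → 80 → 64.

ISO 64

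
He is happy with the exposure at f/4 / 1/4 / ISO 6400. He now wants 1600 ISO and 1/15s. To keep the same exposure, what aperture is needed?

ISO: 6400 → 3200 → 1600 — 2 stops dropped (darker).
Shutter speed: 1/4 → 1/8 → 1/15 — 2 stops faster (darker).
Net change so far: 4 stops darker. Offset with the aperture: f/4 → f/2.8 → f/2 → f/1.4 → f/1.0.

f/1.0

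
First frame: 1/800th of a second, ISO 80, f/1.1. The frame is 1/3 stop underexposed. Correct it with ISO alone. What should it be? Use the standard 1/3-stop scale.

ISO 100

Underexposed by 1/3 stop → need 1/3 stop brighter.
ISO: 80 → 100.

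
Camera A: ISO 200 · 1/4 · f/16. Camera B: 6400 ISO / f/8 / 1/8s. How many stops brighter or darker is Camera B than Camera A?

6 stops brighter

Aperture: f/16 → f/11 → f/8 — 2 stops opened up (brighter).
Shutter speed: 1/4 → 1/8 — 1 stop faster (darker).
ISO: 200 → 400 → 800 → 1600 → 3200 → 6400 — 5 stops higher (brighter).
Net: +2 −1 +5 = +6 stops.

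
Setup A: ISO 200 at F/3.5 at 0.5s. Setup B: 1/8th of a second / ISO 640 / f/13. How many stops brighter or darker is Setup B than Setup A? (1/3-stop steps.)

Aperture: f/3.5 → f/4 → f/4.5 → f/5 → f/5.6 → f/6.3 → f/7.1 → f/8 → f/9 → f/10 → f/11 → f/13 — 3 2/3 stops smaller aperture (darker).
Shutter speed: 0.5 → 0.4 → 0.3 → 1/4 → 1/5 → 1/6 → 1/8 — 2 stops faster (darker).
ISO: 200 → 250 → 320 → 400 → 500 → 640 — 1 2/3 stops higher (brighter).
Net: −3 2/3 −2 +1 2/3 = −4 stops.

4 stops darker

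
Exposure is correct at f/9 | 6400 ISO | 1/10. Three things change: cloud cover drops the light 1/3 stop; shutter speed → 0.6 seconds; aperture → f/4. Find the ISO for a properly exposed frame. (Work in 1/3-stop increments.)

ISO 250

Scene light: 1/3 stop darker.
Shutter speed: 1/10 → 1/8 → 1/6 → 1/5 → 1/4 → 0.3 → 0.4 → 0.5 → 0.6 — 2 2/3 stops longer (brighter).
Aperture: f/9 → f/8 → f/7.1 → f/6.3 → f/5.6 → f/5 → f/4.5 → f/4 — 2 1/3 stops opened up (brighter).
Net so far: 4 2/3 stops brighter. ISO: 6400 → 5000 → 4000 → 3200 → 2500 → 2000 → 1600 → 1250 → 1000 → 800 → 640 → 500 → 400 → 320 → 250.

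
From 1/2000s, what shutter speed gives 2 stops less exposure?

1/8000s

Shutter speed: 1/2000 → 1/4000 → 1/8000 — 2 stops faster (darker).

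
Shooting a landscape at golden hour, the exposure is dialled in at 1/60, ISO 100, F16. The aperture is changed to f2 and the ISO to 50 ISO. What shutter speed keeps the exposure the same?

1/2000s

Aperture: f/16 → f/11 → f/8 → f/5.6 → f/4 → f/2.8 → f/2 — 6 stops larger aperture (brighter).
ISO: 100 → 50 — 1 stop dropped (darker).
Net change so far: 5 stops brighter. Offset with the shutter speed: 1/60 → 1/125 → 1/250 → 1/500 → 1/1000 → 1/2000.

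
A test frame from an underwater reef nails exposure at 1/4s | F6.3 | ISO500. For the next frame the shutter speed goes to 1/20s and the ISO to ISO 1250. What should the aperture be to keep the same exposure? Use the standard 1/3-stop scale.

Shutter speed: 1/4 → 1/5 → 1/6 → 1/8 → 1/10 → 1/13 → 1/15 → 1/20 — 2 1/3 stops faster (darker).
ISO: 500 → 640 → 800 → 1000 → 1250 — 1 1/3 stops higher (brighter).
Net change so far: 1 stop darker. Offset with the aperture: f/6.3 → f/5.6 → f/5 → f/4.5.

f/4.5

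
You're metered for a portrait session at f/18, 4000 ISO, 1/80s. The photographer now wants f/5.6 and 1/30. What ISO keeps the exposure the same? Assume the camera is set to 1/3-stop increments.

Aperture: f/18 → f/16 → f/14 → f/13 → f/11 → f/10 → f/9 → f/8 → f/7.1 → f/6.3 → f/5.6 — 3 1/3 stops opened up (brighter).
Shutter speed: 1/80 → 1/60 → 1/50 → 1/40 → 1/30 — 1 1/3 stops slower (brighter).
Net change so far: 4 2/3 stops brighter. Offset with the ISO: 4000 → 3200 → 2500 → 2000 → 1600 → 1250 → 1000 → 800 → 640 → 500 → 400 → 320 → 250 → 200 → 160.

ISO 160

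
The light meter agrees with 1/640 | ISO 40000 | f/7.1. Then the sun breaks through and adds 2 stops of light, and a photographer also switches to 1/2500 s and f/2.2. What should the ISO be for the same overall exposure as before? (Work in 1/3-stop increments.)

ISO 4000

Scene light: 2 stops brighter.
Shutter speed: 1/640 → 1/800 → 1/1000 → 1/1250 → 1/1600 → 1/2000 → 1/2500 — 2 stops faster (darker).
Aperture: f/7.1 → f/6.3 → f/5.6 → f/5 → f/4.5 → f/4 → f/3.5 → f/3.2 → f/2.8 → f/2.5 → f/2.2 — 3 1/3 stops larger aperture (brighter).
Net so far: 3 1/3 stops brighter. ISO: 40000 → 32000 → 25600 → 20000 → 16000 → 12800 → 10000 → 8000 → 6400 → 5000 → 4000.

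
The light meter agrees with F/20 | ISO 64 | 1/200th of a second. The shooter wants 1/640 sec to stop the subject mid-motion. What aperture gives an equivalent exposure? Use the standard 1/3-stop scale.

f/11

Shutter speed: 1/200 → 1/250 → 1/320 → 1/400 → 1/500 → 1/640 — 1 2/3 stops shorter (darker).
Need 1 2/3 stops brighter from the aperture: f/20 → f/18 → f/16 → f/14 → f/13 → f/11.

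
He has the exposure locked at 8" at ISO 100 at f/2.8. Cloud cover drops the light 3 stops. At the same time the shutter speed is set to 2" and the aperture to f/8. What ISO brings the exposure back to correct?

ISO 25600

Scene light: 3 stops darker.
Shutter speed: 8 → 4 → 2 — 2 stops shorter (darker).
Aperture: f/2.8 → f/4 → f/5.6 → f/8 — 3 stops smaller aperture (darker).
Net so far: 8 stops darker. ISO: 100 → 200 → 400 → 800 → 1600 → 3200 → 6400 → 12800 → 25600.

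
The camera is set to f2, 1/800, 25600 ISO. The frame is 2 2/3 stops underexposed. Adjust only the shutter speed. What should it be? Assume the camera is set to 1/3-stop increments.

Underexposed by 2 2/3 stops → need 2 2/3 stops brighter.
Shutter speed: 1/800 → 1/640 → 1/500 → 1/400 → 1/320 → 1/250 → 1/200 → 1/160 → 1/125.

1/125s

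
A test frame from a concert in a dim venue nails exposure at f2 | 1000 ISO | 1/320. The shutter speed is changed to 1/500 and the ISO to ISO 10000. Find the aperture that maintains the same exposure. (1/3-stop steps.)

Shutter speed: 1/320 → 1/400 → 1/500 — 2/3 stop faster (darker).
ISO: 1000 → 1250 → 1600 → 2000 → 2500 → 3200 → 4000 → 5000 → 6400 → 8000 → 10000 — 3 1/3 stops raised (brighter).
Net change so far: 2 2/3 stops brighter. Offset with the aperture: f/2 → f/2.2 → f/2.5 → f/2.8 → f/3.2 → f/3.5 → f/4 → f/4.5 → f/5.

f/5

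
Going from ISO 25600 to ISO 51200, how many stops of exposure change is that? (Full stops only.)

25600 → 51200 — count the steps: 1 stop.

1 stop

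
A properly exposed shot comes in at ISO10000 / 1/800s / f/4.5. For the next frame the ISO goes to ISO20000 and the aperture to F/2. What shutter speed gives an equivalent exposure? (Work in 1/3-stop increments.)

ISO: 10000 → 12800 → 16000 → 20000 — 1 stop raised (brighter).
Aperture: f/4.5 → f/4 → f/3.5 → f/3.2 → f/2.8 → f/2.5 → f/2.2 → f/2 — 2 1/3 stops wider (brighter).
Net change so far: 3 1/3 stops brighter. Offset with the shutter speed: 1/800 → 1/1000 → 1/1250 → 1/1600 → 1/2000 → 1/2500 → 1/3200 → 1/4000 → 1/5000 → 1/6400 → 1/8000.

1/8000s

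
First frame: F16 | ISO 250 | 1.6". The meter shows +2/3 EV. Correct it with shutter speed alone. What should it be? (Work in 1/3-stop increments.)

Overexposed by 2/3 stop → need 2/3 stop darker.
Shutter speed: 1.6 → 1.3 → 1.

1 s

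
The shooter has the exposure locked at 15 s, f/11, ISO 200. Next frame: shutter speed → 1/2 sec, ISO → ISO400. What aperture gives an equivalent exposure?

f/2.8

Shutter speed: 15 → 8 → 4 → 2 → 1 → 1/2 — 5 stops shorter (darker).
ISO: 200 → 400 — 1 stop raised (brighter).
Net change so far: 4 stops darker. Offset with the aperture: f/11 → f/8 → f/5.6 → f/4 → f/2.8.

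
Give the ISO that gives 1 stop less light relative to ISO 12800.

ISO: 12800 → 6400 — 1 stop lower (darker).

ISO 6400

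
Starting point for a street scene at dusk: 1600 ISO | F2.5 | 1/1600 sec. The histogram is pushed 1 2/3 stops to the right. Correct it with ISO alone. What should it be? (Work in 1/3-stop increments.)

Overexposed by 1 2/3 stops → need 1 2/3 stops darker.
ISO: 1600 → 1250 → 1000 → 800 → 640 → 500.

ISO 500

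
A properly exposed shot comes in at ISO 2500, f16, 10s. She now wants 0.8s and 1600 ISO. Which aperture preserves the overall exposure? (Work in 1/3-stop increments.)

f/3.5

Shutter speed: 10 → 8 → 6 → 5 → 4 → 3.2 → 2.5 → 2 → 1.6 → 1.3 → 1 → 0.8 — 3 2/3 stops shorter (darker).
ISO: 2500 → 2000 → 1600 — 2/3 stop lower (darker).
Net change so far: 4 1/3 stops darker. Offset with the aperture: f/16 → f/14 → f/13 → f/11 → f/10 → f/9 → f/8 → f/7.1 → f/6.3 → f/5.6 → f/5 → f/4.5 → f/4 → f/3.5.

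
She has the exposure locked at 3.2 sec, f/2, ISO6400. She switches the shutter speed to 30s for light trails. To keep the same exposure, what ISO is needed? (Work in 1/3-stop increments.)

Shutter speed: 3.2 → 4 → 5 → 6 → 8 → 10 → 13 → 15 → 20 → 25 → 30 — 3 1/3 stops slower (brighter).
Need 3 1/3 stops darker from the ISO: 6400 → 5000 → 4000 → 3200 → 2500 → 2000 → 1600 → 1250 → 1000 → 800 → 640.

ISO 640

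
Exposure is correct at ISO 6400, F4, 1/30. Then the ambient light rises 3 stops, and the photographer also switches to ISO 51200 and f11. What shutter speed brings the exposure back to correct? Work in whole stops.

Scene light: 3 stops brighter.
ISO: 6400 → 12800 → 25600 → 51200 — 3 stops raised (brighter).
Aperture: f/4 → f/5.6 → f/8 → f/11 — 3 stops smaller aperture (darker).
Net so far: 3 stops brighter. Shutter speed: 1/30 → 1/60 → 1/125 → 1/250.

1/250s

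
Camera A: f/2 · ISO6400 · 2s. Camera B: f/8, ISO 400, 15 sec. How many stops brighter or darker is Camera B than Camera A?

5 stops darker

Aperture: f/2 → f/2.8 → f/4 → f/5.6 → f/8 — 4 stops narrower (darker).
Shutter speed: 2 → 4 → 8 → 15 — 3 stops slower (brighter).
ISO: 6400 → 3200 → 1600 → 800 → 400 — 4 stops lower (darker).
Net: −4 +3 −4 = −5 stops.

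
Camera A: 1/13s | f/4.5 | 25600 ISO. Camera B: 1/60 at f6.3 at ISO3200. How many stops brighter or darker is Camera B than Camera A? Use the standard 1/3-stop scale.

6 1/3 stops darker

Aperture: f/4.5 → f/5 → f/5.6 → f/6.3 — 1 stop smaller aperture (darker).
Shutter speed: 1/13 → 1/15 → 1/20 → 1/25 → 1/30 → 1/40 → 1/50 → 1/60 — 2 1/3 stops faster (darker).
ISO: 25600 → 20000 → 16000 → 12800 → 10000 → 8000 → 6400 → 5000 → 4000 → 3200 — 3 stops dropped (darker).
Net: −1 −2 1/3 −3 = −6 1/3 stops.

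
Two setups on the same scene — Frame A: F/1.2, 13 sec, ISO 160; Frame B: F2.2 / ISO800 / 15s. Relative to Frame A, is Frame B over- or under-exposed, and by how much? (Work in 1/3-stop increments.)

1 stop brighter

Aperture: f/1.2 → f/1.4 → f/1.6 → f/1.8 → f/2 → f/2.2 — 1 2/3 stops smaller aperture (darker).
Shutter speed: 13 → 15 — 1/3 stop longer (brighter).
ISO: 160 → 200 → 250 → 320 → 400 → 500 → 640 → 800 — 2 1/3 stops raised (brighter).
Net: −1 2/3 +1/3 +2 1/3 = +1 stop.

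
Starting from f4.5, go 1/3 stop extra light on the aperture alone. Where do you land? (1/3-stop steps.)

f/4

Aperture: f/4.5 → f/4 — 1/3 stop wider (brighter).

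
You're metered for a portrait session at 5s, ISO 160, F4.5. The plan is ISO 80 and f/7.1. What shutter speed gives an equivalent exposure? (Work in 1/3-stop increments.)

ISO: 160 → 125 → 100 → 80 — 1 stop lower (darker).
Aperture: f/4.5 → f/5 → f/5.6 → f/6.3 → f/7.1 — 1 1/3 stops narrower (darker).
Net change so far: 2 1/3 stops darker. Offset with the shutter speed: 5 → 6 → 8 → 10 → 13 → 15 → 20 → 25.

25 s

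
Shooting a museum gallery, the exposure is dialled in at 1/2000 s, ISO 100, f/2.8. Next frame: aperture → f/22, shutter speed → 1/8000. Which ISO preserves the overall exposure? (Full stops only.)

Aperture: f/2.8 → f/4 → f/5.6 → f/8 → f/11 → f/16 → f/22 — 6 stops stopped down (darker).
Shutter speed: 1/2000 → 1/4000 → 1/8000 — 2 stops faster (darker).
Net change so far: 8 stops darker. Offset with the ISO: 100 → 200 → 400 → 800 → 1600 → 3200 → 6400 → 12800 → 25600.

ISO 25600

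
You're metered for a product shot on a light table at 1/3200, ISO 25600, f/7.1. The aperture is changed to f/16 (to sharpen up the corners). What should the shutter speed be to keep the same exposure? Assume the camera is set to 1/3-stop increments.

1/640s

Aperture: f/7.1 → f/8 → f/9 → f/10 → f/11 → f/13 → f/14 → f/16 — 2 1/3 stops stopped down (darker).
Need 2 1/3 stops brighter from the shutter speed: 1/3200 → 1/2500 → 1/2000 → 1/1600 → 1/1250 → 1/1000 → 1/800 → 1/640.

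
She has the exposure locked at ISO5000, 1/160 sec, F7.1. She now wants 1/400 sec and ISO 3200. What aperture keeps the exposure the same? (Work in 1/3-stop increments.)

f/3.5

Shutter speed: 1/160 → 1/200 → 1/250 → 1/320 → 1/400 — 1 1/3 stops shorter (darker).
ISO: 5000 → 4000 → 3200 — 2/3 stop dropped (darker).
Net change so far: 2 stops darker. Offset with the aperture: f/7.1 → f/6.3 → f/5.6 → f/5 → f/4.5 → f/4 → f/3.5.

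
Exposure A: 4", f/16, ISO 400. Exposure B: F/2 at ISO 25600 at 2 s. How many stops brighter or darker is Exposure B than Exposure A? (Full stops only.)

Aperture: f/16 → f/11 → f/8 → f/5.6 → f/4 → f/2.8 → f/2 — 6 stops opened up (brighter).
Shutter speed: 4 → 2 — 1 stop shorter (darker).
ISO: 400 → 800 → 1600 → 3200 → 6400 → 12800 → 25600 — 6 stops higher (brighter).
Net: +6 −1 +6 = +11 stops.

11 stops brighter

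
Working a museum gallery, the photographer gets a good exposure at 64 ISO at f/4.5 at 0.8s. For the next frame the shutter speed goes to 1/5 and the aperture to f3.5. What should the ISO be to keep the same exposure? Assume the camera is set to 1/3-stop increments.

ISO 160

Shutter speed: 0.8 → 0.6 → 0.5 → 0.4 → 0.3 → 1/4 → 1/5 — 2 stops faster (darker).
Aperture: f/4.5 → f/4 → f/3.5 — 2/3 stop larger aperture (brighter).
Net change so far: 1 1/3 stops darker. Offset with the ISO: 64 → 80 → 100 → 125 → 160.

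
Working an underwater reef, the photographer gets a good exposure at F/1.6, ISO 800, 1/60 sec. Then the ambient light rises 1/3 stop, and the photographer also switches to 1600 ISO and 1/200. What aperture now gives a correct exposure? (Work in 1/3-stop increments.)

Scene light: 1/3 stop brighter.
ISO: 800 → 1000 → 1250 → 1600 — 1 stop higher (brighter).
Shutter speed: 1/60 → 1/80 → 1/100 → 1/125 → 1/160 → 1/200 — 1 2/3 stops shorter (darker).
Net so far: 1/3 stop darker. Aperture: f/1.6 → f/1.4.

f/1.4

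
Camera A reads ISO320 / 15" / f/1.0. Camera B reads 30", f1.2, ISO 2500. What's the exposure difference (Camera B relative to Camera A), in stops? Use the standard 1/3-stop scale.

3 1/3 stops brighter

Aperture: f/1.0 → f/1.1 → f/1.2 — 2/3 stop stopped down (darker).
Shutter speed: 15 → 20 → 25 → 30 — 1 stop slower (brighter).
ISO: 320 → 400 → 500 → 640 → 800 → 1000 → 1250 → 1600 → 2000 → 2500 — 3 stops higher (brighter).
Net: −2/3 +1 +3 = +3 1/3 stops.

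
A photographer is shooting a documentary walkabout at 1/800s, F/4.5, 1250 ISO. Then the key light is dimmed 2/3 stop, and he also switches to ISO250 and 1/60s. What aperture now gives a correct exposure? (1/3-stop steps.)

Scene light: 2/3 stop darker.
ISO: 1250 → 1000 → 800 → 640 → 500 → 400 → 320 → 250 — 2 1/3 stops lower (darker).
Shutter speed: 1/800 → 1/640 → 1/500 → 1/400 → 1/320 → 1/250 → 1/200 → 1/160 → 1/125 → 1/100 → 1/80 → 1/60 — 3 2/3 stops slower (brighter).
Net so far: 2/3 stop brighter. Aperture: f/4.5 → f/5 → f/5.6.

f/5.6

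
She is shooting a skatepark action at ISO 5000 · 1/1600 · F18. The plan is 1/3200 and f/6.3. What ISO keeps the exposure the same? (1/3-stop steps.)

ISO 1250

Shutter speed: 1/1600 → 1/2000 → 1/2500 → 1/3200 — 1 stop shorter (darker).
Aperture: f/18 → f/16 → f/14 → f/13 → f/11 → f/10 → f/9 → f/8 → f/7.1 → f/6.3 — 3 stops wider (brighter).
Net change so far: 2 stops brighter. Offset with the ISO: 5000 → 4000 → 3200 → 2500 → 2000 → 1600 → 1250.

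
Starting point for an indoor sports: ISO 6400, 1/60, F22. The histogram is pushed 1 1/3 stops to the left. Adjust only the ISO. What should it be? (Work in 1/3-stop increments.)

ISO 16000

Underexposed by 1 1/3 stops → need 1 1/3 stops brighter.
ISO: 6400 → 8000 → 10000 → 12800 → 16000.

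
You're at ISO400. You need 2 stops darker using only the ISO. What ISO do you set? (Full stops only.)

ISO: 400 → 200 → 100 — 2 stops lower (darker).

ISO 100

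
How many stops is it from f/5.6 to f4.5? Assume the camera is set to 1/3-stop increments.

f/5.6 → f/5 → f/4.5 — count the steps: 2 third-stops = 2/3 stop.

2/3 stop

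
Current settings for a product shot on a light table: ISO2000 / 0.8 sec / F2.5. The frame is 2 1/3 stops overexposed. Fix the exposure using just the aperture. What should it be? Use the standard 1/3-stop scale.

Overexposed by 2 1/3 stops → need 2 1/3 stops darker.
Aperture: f/2.5 → f/2.8 → f/3.2 → f/3.5 → f/4 → f/4.5 → f/5 → f/5.6.

f/5.6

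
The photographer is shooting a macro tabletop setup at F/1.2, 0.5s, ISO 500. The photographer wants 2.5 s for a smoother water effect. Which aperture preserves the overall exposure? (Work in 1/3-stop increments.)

Shutter speed: 0.5 → 0.6 → 0.8 → 1 → 1.3 → 1.6 → 2 → 2.5 — 2 1/3 stops slower (brighter).
Need 2 1/3 stops darker from the aperture: f/1.2 → f/1.4 → f/1.6 → f/1.8 → f/2 → f/2.2 → f/2.5 → f/2.8.

f/2.8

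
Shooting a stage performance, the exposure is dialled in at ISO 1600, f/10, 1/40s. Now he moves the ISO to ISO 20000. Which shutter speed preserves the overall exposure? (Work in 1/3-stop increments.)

ISO: 1600 → 2000 → 2500 → 3200 → 4000 → 5000 → 6400 → 8000 → 10000 → 12800 → 16000 → 20000 — 3 2/3 stops raised (brighter).
Need 3 2/3 stops darker from the shutter speed: 1/40 → 1/50 → 1/60 → 1/80 → 1/100 → 1/125 → 1/160 → 1/200 → 1/250 → 1/320 → 1/400 → 1/500.

1/500s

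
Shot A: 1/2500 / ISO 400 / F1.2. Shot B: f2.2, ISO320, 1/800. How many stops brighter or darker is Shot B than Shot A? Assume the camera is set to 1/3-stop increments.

1/3 stop darker

Aperture: f/1.2 → f/1.4 → f/1.6 → f/1.8 → f/2 → f/2.2 — 1 2/3 stops stopped down (darker).
Shutter speed: 1/2500 → 1/2000 → 1/1600 → 1/1250 → 1/1000 → 1/800 — 1 2/3 stops slower (brighter).
ISO: 400 → 320 — 1/3 stop dropped (darker).
Net: −1 2/3 +1 2/3 −1/3 = −1/3 stops.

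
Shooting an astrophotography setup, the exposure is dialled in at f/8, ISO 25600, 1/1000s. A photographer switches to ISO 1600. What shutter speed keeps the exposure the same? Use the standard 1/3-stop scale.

1/60s

ISO: 25600 → 20000 → 16000 → 12800 → 10000 → 8000 → 6400 → 5000 → 4000 → 3200 → 2500 → 2000 → 1600 — 4 stops dropped (darker).
Need 4 stops brighter from the shutter speed: 1/1000 → 1/800 → 1/640 → 1/500 → 1/400 → 1/320 → 1/250 → 1/200 → 1/160 → 1/125 → 1/100 → 1/80 → 1/60.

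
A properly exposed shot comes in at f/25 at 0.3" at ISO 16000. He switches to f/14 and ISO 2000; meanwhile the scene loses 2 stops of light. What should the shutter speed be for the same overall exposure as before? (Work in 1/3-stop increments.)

Scene light: 2 stops darker.
Aperture: f/25 → f/22 → f/20 → f/18 → f/16 → f/14 — 1 2/3 stops wider (brighter).
ISO: 16000 → 12800 → 10000 → 8000 → 6400 → 5000 → 4000 → 3200 → 2500 → 2000 — 3 stops dropped (darker).
Net so far: 3 1/3 stops darker. Shutter speed: 0.3 → 0.4 → 0.5 → 0.6 → 0.8 → 1 → 1.3 → 1.6 → 2 → 2.5 → 3.2.

3.2 s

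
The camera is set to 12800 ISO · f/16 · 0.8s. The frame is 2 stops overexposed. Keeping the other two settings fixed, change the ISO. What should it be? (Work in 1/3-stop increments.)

ISO 3200

Overexposed by 2 stops → need 2 stops darker.
ISO: 12800 → 10000 → 8000 → 6400 → 5000 → 4000 → 3200.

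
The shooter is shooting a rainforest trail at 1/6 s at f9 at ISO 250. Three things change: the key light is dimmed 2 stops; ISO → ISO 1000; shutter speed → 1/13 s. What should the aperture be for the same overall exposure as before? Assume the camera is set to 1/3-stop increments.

Scene light: 2 stops darker.
ISO: 250 → 320 → 400 → 500 → 640 → 800 → 1000 — 2 stops higher (brighter).
Shutter speed: 1/6 → 1/8 → 1/10 → 1/13 — 1 stop faster (darker).
Net so far: 1 stop darker. Aperture: f/9 → f/8 → f/7.1 → f/6.3.

f/6.3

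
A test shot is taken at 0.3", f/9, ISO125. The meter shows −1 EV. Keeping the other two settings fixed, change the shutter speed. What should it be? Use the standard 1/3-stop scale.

0.6 s

Underexposed by 1 stop → need 1 stop brighter.
Shutter speed: 0.3 → 0.4 → 0.5 → 0.6.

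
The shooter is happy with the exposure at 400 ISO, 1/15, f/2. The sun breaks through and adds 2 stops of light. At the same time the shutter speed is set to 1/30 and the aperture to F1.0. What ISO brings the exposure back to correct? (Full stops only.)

ISO 50

Scene light: 2 stops brighter.
Shutter speed: 1/15 → 1/30 — 1 stop faster (darker).
Aperture: f/2 → f/1.4 → f/1.0 — 2 stops wider (brighter).
Net so far: 3 stops brighter. ISO: 400 → 200 → 100 → 50.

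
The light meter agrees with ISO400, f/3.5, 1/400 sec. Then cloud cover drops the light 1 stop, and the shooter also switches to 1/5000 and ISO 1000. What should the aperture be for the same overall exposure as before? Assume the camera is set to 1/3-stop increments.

Scene light: 1 stop darker.
Shutter speed: 1/400 → 1/500 → 1/640 → 1/800 → 1/1000 → 1/1250 → 1/1600 → 1/2000 → 1/2500 → 1/3200 → 1/4000 → 1/5000 — 3 2/3 stops shorter (darker).
ISO: 400 → 500 → 640 → 800 → 1000 — 1 1/3 stops higher (brighter).
Net so far: 3 1/3 stops darker. Aperture: f/3.5 → f/3.2 → f/2.8 → f/2.5 → f/2.2 → f/2 → f/1.8 → f/1.6 → f/1.4 → f/1.2 → f/1.1.

f/1.1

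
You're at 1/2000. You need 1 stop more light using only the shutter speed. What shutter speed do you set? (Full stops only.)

1/1000s

Shutter speed: 1/2000 → 1/1000 — 1 stop slower (brighter).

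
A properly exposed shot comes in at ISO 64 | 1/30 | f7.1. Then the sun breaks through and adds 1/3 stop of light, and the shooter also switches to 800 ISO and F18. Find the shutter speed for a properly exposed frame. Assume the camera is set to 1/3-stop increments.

1/80s

Scene light: 1/3 stop brighter.
ISO: 64 → 80 → 100 → 125 → 160 → 200 → 250 → 320 → 400 → 500 → 640 → 800 — 3 2/3 stops raised (brighter).
Aperture: f/7.1 → f/8 → f/9 → f/10 → f/11 → f/13 → f/14 → f/16 → f/18 — 2 2/3 stops narrower (darker).
Net so far: 1 1/3 stops brighter. Shutter speed: 1/30 → 1/40 → 1/50 → 1/60 → 1/80.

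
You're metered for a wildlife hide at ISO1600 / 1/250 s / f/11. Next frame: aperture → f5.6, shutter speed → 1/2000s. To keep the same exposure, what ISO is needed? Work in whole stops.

ISO 3200

Aperture: f/11 → f/8 → f/5.6 — 2 stops wider (brighter).
Shutter speed: 1/250 → 1/500 → 1/1000 → 1/2000 — 3 stops faster (darker).
Net change so far: 1 stop darker. Offset with the ISO: 1600 → 3200.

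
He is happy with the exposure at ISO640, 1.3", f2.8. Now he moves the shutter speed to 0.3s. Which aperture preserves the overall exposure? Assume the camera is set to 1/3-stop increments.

Shutter speed: 1.3 → 1 → 0.8 → 0.6 → 0.5 → 0.4 → 0.3 — 2 stops shorter (darker).
Need 2 stops brighter from the aperture: f/2.8 → f/2.5 → f/2.2 → f/2 → f/1.8 → f/1.6 → f/1.4.

f/1.4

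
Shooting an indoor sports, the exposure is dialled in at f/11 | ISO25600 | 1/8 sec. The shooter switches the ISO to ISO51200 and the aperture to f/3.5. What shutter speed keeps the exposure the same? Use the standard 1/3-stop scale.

ISO: 25600 → 32000 → 40000 → 51200 — 1 stop raised (brighter).
Aperture: f/11 → f/10 → f/9 → f/8 → f/7.1 → f/6.3 → f/5.6 → f/5 → f/4.5 → f/4 → f/3.5 — 3 1/3 stops opened up (brighter).
Net change so far: 4 1/3 stops brighter. Offset with the shutter speed: 1/8 → 1/10 → 1/13 → 1/15 → 1/20 → 1/25 → 1/30 → 1/40 → 1/50 → 1/60 → 1/80 → 1/100 → 1/125 → 1/160.

1/160s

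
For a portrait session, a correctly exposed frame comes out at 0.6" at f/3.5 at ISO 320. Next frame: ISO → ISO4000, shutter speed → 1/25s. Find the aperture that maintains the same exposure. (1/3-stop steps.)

f/3.2

ISO: 320 → 400 → 500 → 640 → 800 → 1000 → 1250 → 1600 → 2000 → 2500 → 3200 → 4000 — 3 2/3 stops higher (brighter).
Shutter speed: 0.6 → 0.5 → 0.4 → 0.3 → 1/4 → 1/5 → 1/6 → 1/8 → 1/10 → 1/13 → 1/15 → 1/20 → 1/25 — 4 stops shorter (darker).
Net change so far: 1/3 stop darker. Offset with the aperture: f/3.5 → f/3.2.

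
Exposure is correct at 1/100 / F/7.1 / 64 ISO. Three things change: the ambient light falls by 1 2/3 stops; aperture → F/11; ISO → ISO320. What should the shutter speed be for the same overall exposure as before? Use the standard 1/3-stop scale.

1/60s

Scene light: 1 2/3 stops darker.
Aperture: f/7.1 → f/8 → f/9 → f/10 → f/11 — 1 1/3 stops smaller aperture (darker).
ISO: 64 → 80 → 100 → 125 → 160 → 200 → 250 → 320 — 2 1/3 stops higher (brighter).
Net so far: 2/3 stop darker. Shutter speed: 1/100 → 1/80 → 1/60.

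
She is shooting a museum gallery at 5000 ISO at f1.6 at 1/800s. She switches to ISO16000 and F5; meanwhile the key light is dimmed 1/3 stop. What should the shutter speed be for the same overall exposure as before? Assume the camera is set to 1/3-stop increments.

1/200s

Scene light: 1/3 stop darker.
ISO: 5000 → 6400 → 8000 → 10000 → 12800 → 16000 — 1 2/3 stops higher (brighter).
Aperture: f/1.6 → f/1.8 → f/2 → f/2.2 → f/2.5 → f/2.8 → f/3.2 → f/3.5 → f/4 → f/4.5 → f/5 — 3 1/3 stops stopped down (darker).
Net so far: 2 stops darker. Shutter speed: 1/800 → 1/640 → 1/500 → 1/400 → 1/320 → 1/250 → 1/200.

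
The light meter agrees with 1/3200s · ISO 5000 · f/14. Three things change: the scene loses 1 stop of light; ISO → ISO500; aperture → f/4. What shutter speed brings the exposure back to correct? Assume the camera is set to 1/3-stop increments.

1/2000s

Scene light: 1 stop darker.
ISO: 5000 → 4000 → 3200 → 2500 → 2000 → 1600 → 1250 → 1000 → 800 → 640 → 500 — 3 1/3 stops lower (darker).
Aperture: f/14 → f/13 → f/11 → f/10 → f/9 → f/8 → f/7.1 → f/6.3 → f/5.6 → f/5 → f/4.5 → f/4 — 3 2/3 stops opened up (brighter).
Net so far: 2/3 stop darker. Shutter speed: 1/3200 → 1/2500 → 1/2000.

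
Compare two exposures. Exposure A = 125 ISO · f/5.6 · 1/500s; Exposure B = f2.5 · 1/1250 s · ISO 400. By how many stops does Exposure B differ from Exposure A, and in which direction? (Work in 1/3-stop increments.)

2 2/3 stops brighter

Aperture: f/5.6 → f/5 → f/4.5 → f/4 → f/3.5 → f/3.2 → f/2.8 → f/2.5 — 2 1/3 stops larger aperture (brighter).
Shutter speed: 1/500 → 1/640 → 1/800 → 1/1000 → 1/1250 — 1 1/3 stops shorter (darker).
ISO: 125 → 160 → 200 → 250 → 320 → 400 — 1 2/3 stops higher (brighter).
Net: +2 1/3 −1 1/3 +1 2/3 = +2 2/3 stops.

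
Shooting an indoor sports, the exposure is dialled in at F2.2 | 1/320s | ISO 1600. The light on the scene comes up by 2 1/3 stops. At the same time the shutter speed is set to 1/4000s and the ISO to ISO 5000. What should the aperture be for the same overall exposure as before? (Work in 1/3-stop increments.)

Scene light: 2 1/3 stops brighter.
Shutter speed: 1/320 → 1/400 → 1/500 → 1/640 → 1/800 → 1/1000 → 1/1250 → 1/1600 → 1/2000 → 1/2500 → 1/3200 → 1/4000 — 3 2/3 stops shorter (darker).
ISO: 1600 → 2000 → 2500 → 3200 → 4000 → 5000 — 1 2/3 stops higher (brighter).
Net so far: 1/3 stop brighter. Aperture: f/2.2 → f/2.5.

f/2.5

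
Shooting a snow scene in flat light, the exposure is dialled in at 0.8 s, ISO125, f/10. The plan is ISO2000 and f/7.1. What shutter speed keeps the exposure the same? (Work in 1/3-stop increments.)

ISO: 125 → 160 → 200 → 250 → 320 → 400 → 500 → 640 → 800 → 1000 → 1250 → 1600 → 2000 — 4 stops higher (brighter).
Aperture: f/10 → f/9 → f/8 → f/7.1 — 1 stop larger aperture (brighter).
Net change so far: 5 stops brighter. Offset with the shutter speed: 0.8 → 0.6 → 0.5 → 0.4 → 0.3 → 1/4 → 1/5 → 1/6 → 1/8 → 1/10 → 1/13 → 1/15 → 1/20 → 1/25 → 1/30 → 1/40.

1/40s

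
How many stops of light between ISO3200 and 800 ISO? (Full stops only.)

2 stops

3200 → 1600 → 800 — count the steps: 2 stops.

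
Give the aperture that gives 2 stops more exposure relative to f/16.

f/8

Aperture: f/16 → f/11 → f/8 — 2 stops opened up (brighter).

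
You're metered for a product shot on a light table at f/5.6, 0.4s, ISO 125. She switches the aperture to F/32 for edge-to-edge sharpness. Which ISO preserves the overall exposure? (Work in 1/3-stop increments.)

Aperture: f/5.6 → f/6.3 → f/7.1 → f/8 → f/9 → f/10 → f/11 → f/13 → f/14 → f/16 → f/18 → f/20 → f/22 → f/25 → f/29 → f/32 — 5 stops narrower (darker).
Need 5 stops brighter from the ISO: 125 → 160 → 200 → 250 → 320 → 400 → 500 → 640 → 800 → 1000 → 1250 → 1600 → 2000 → 2500 → 3200 → 4000.

ISO 4000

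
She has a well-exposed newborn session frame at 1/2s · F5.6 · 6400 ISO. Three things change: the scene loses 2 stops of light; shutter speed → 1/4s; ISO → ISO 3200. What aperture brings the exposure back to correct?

f/1.4

Scene light: 2 stops darker.
Shutter speed: 1/2 → 1/4 — 1 stop faster (darker).
ISO: 6400 → 3200 — 1 stop lower (darker).
Net so far: 4 stops darker. Aperture: f/5.6 → f/4 → f/2.8 → f/2 → f/1.4.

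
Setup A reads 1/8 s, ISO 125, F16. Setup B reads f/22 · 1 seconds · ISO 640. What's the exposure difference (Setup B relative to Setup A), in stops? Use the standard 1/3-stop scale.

Aperture: f/16 → f/18 → f/20 → f/22 — 1 stop smaller aperture (darker).
Shutter speed: 1/8 → 1/6 → 1/5 → 1/4 → 0.3 → 0.4 → 0.5 → 0.6 → 0.8 → 1 — 3 stops longer (brighter).
ISO: 125 → 160 → 200 → 250 → 320 → 400 → 500 → 640 — 2 1/3 stops raised (brighter).
Net: −1 +3 +2 1/3 = +4 1/3 stops.

4 1/3 stops brighter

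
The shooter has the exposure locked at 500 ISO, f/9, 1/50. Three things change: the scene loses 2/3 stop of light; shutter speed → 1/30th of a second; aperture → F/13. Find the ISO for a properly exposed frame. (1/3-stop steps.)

ISO 1000

Scene light: 2/3 stop darker.
Shutter speed: 1/50 → 1/40 → 1/30 — 2/3 stop slower (brighter).
Aperture: f/9 → f/10 → f/11 → f/13 — 1 stop narrower (darker).
Net so far: 1 stop darker. ISO: 500 → 640 → 800 → 1000.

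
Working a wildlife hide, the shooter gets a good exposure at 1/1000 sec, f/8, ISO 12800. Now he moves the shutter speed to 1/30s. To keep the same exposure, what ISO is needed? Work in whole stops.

ISO 400

Shutter speed: 1/1000 → 1/500 → 1/250 → 1/125 → 1/60 → 1/30 — 5 stops slower (brighter).
Need 5 stops darker from the ISO: 12800 → 6400 → 3200 → 1600 → 800 → 400.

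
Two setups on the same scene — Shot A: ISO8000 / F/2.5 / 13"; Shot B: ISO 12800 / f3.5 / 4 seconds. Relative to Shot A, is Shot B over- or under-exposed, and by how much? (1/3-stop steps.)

2 stops darker

Aperture: f/2.5 → f/2.8 → f/3.2 → f/3.5 — 1 stop smaller aperture (darker).
Shutter speed: 13 → 10 → 8 → 6 → 5 → 4 — 1 2/3 stops faster (darker).
ISO: 8000 → 10000 → 12800 — 2/3 stop higher (brighter).
Net: −1 −1 2/3 +2/3 = −2 stops.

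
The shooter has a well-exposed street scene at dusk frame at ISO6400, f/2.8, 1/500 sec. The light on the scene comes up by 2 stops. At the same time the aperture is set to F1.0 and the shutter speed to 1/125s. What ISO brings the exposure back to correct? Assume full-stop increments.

Scene light: 2 stops brighter.
Aperture: f/2.8 → f/2 → f/1.4 → f/1.0 — 3 stops larger aperture (brighter).
Shutter speed: 1/500 → 1/250 → 1/125 — 2 stops slower (brighter).
Net so far: 7 stops brighter. ISO: 6400 → 3200 → 1600 → 800 → 400 → 200 → 100 → 50.

ISO 50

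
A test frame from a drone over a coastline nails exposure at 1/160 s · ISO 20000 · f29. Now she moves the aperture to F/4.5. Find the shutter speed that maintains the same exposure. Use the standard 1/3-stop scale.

Aperture: f/29 → f/25 → f/22 → f/20 → f/18 → f/16 → f/14 → f/13 → f/11 → f/10 → f/9 → f/8 → f/7.1 → f/6.3 → f/5.6 → f/5 → f/4.5 — 5 1/3 stops larger aperture (brighter).
Need 5 1/3 stops darker from the shutter speed: 1/160 → 1/200 → 1/250 → 1/320 → 1/400 → 1/500 → 1/640 → 1/800 → 1/1000 → 1/1250 → 1/1600 → 1/2000 → 1/2500 → 1/3200 → 1/4000 → 1/5000 → 1/6400.

1/6400s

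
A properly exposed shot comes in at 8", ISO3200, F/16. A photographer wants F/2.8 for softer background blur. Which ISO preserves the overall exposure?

ISO 100

Aperture: f/16 → f/11 → f/8 → f/5.6 → f/4 → f/2.8 — 5 stops opened up (brighter).
Need 5 stops darker from the ISO: 3200 → 1600 → 800 → 400 → 200 → 100.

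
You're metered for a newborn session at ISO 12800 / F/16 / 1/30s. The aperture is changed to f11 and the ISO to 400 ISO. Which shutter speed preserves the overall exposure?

1/2s

Aperture: f/16 → f/11 — 1 stop wider (brighter).
ISO: 12800 → 6400 → 3200 → 1600 → 800 → 400 — 5 stops lower (darker).
Net change so far: 4 stops darker. Offset with the shutter speed: 1/30 → 1/15 → 1/8 → 1/4 → 1/2.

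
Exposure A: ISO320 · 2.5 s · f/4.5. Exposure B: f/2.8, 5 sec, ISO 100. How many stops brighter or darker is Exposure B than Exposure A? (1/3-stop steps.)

2/3 stop brighter

Aperture: f/4.5 → f/4 → f/3.5 → f/3.2 → f/2.8 — 1 1/3 stops opened up (brighter).
Shutter speed: 2.5 → 3.2 → 4 → 5 — 1 stop longer (brighter).
ISO: 320 → 250 → 200 → 160 → 125 → 100 — 1 2/3 stops lower (darker).
Net: +1 1/3 +1 −1 2/3 = +2/3 stops.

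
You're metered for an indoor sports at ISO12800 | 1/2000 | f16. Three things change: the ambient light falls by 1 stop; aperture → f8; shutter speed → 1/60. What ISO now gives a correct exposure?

ISO 200

Scene light: 1 stop darker.
Aperture: f/16 → f/11 → f/8 — 2 stops larger aperture (brighter).
Shutter speed: 1/2000 → 1/1000 → 1/500 → 1/250 → 1/125 → 1/60 — 5 stops slower (brighter).
Net so far: 6 stops brighter. ISO: 12800 → 6400 → 3200 → 1600 → 800 → 400 → 200.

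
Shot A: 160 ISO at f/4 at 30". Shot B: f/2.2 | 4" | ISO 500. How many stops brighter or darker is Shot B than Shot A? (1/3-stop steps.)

1/3 stop brighter

Aperture: f/4 → f/3.5 → f/3.2 → f/2.8 → f/2.5 → f/2.2 — 1 2/3 stops wider (brighter).
Shutter speed: 30 → 25 → 20 → 15 → 13 → 10 → 8 → 6 → 5 → 4 — 3 stops shorter (darker).
ISO: 160 → 200 → 250 → 320 → 400 → 500 — 1 2/3 stops raised (brighter).
Net: +1 2/3 −3 +1 2/3 = +1/3 stops.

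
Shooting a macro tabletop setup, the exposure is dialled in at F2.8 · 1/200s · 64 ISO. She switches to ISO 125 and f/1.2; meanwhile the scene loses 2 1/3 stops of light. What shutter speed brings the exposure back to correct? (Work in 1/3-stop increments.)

1/400s

Scene light: 2 1/3 stops darker.
ISO: 64 → 80 → 100 → 125 — 1 stop higher (brighter).
Aperture: f/2.8 → f/2.5 → f/2.2 → f/2 → f/1.8 → f/1.6 → f/1.4 → f/1.2 — 2 1/3 stops opened up (brighter).
Net so far: 1 stop brighter. Shutter speed: 1/200 → 1/250 → 1/320 → 1/400.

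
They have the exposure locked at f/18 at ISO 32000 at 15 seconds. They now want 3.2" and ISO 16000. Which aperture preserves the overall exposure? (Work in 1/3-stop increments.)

f/5.6

Shutter speed: 15 → 13 → 10 → 8 → 6 → 5 → 4 → 3.2 — 2 1/3 stops shorter (darker).
ISO: 32000 → 25600 → 20000 → 16000 — 1 stop dropped (darker).
Net change so far: 3 1/3 stops darker. Offset with the aperture: f/18 → f/16 → f/14 → f/13 → f/11 → f/10 → f/9 → f/8 → f/7.1 → f/6.3 → f/5.6.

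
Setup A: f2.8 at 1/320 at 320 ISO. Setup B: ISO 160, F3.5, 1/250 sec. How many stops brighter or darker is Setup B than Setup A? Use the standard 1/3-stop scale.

Aperture: f/2.8 → f/3.2 → f/3.5 — 2/3 stop smaller aperture (darker).
Shutter speed: 1/320 → 1/250 — 1/3 stop slower (brighter).
ISO: 320 → 250 → 200 → 160 — 1 stop dropped (darker).
Net: −2/3 +1/3 −1 = −1 1/3 stops.

1 1/3 stops darker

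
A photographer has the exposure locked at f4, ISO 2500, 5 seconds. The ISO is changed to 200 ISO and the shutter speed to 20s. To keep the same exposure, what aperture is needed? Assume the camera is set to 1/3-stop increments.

ISO: 2500 → 2000 → 1600 → 1250 → 1000 → 800 → 640 → 500 → 400 → 320 → 250 → 200 — 3 2/3 stops lower (darker).
Shutter speed: 5 → 6 → 8 → 10 → 13 → 15 → 20 — 2 stops longer (brighter).
Net change so far: 1 2/3 stops darker. Offset with the aperture: f/4 → f/3.5 → f/3.2 → f/2.8 → f/2.5 → f/2.2.

f/2.2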